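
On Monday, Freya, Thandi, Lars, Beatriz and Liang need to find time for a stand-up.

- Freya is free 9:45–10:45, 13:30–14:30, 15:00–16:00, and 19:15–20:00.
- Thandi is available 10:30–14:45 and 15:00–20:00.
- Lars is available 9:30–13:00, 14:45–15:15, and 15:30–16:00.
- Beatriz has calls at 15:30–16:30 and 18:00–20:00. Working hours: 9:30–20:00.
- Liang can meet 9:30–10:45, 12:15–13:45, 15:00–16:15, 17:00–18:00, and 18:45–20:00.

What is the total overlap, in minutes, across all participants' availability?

Beatriz free within 09:30–20:00: 09:30–15:30, 16:30–18:00.
Freya ∩ Thandi: 10:30–10:45, 13:30–14:30, 15:00–16:00, 19:15–20:00.
Freya ∩ Thandi ∩ Lars: 10:30–10:45, 15:00–15:15, 15:30–16:00.
Freya ∩ Thandi ∩ Lars ∩ Beatriz: 10:30–10:45, 15:00–15:15.
Freya ∩ Thandi ∩ Lars ∩ Beatriz ∩ Liang: 10:30–10:45, 15:00–15:15.
Total common minutes: 15 + 15 = 30.

30 minutes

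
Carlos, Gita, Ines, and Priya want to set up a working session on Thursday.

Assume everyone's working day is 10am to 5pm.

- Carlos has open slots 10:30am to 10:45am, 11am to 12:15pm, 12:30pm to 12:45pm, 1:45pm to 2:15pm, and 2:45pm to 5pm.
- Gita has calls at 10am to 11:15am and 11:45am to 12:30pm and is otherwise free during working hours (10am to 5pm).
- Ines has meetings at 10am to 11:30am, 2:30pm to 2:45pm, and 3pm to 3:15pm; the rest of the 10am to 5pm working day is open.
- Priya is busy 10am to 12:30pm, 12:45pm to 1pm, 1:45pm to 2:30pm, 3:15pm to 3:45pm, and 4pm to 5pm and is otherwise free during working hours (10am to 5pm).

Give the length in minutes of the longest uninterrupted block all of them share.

15 minutes

Gita free within 10:00–17:00: 11:15–11:45, 12:30–17:00.
Ines free within 10:00–17:00: 11:30–14:30, 14:45–15:00, 15:15–17:00.
Priya free within 10:00–17:00: 12:30–12:45, 13:00–13:45, 14:30–15:15, 15:45–16:00.
Carlos ∩ Gita: 11:15–11:45, 12:30–12:45, 13:45–14:15, 14:45–17:00.
Carlos ∩ Gita ∩ Ines: 11:30–11:45, 12:30–12:45, 13:45–14:15, 14:45–15:00, 15:15–17:00.
Carlos ∩ Gita ∩ Ines ∩ Priya: 12:30–12:45, 14:45–15:00, 15:45–16:00.
Common window lengths: 15, 15, 15 min; longest is 15.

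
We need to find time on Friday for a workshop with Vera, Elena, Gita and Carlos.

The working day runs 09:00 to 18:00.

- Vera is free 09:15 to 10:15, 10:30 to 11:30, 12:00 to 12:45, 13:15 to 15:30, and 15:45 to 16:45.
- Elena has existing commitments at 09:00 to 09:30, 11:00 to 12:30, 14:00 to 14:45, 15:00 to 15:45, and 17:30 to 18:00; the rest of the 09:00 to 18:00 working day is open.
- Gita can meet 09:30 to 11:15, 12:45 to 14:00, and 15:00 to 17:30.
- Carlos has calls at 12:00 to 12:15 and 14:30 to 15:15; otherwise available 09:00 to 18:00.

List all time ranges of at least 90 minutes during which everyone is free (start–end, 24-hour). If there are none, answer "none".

Elena free within 09:00–18:00: 09:30–11:00, 12:30–14:00, 14:45–15:00, 15:45–17:30.
Carlos free within 09:00–18:00: 09:00–12:00, 12:15–14:30, 15:15–18:00.
Vera ∩ Elena: 09:30–10:15, 10:30–11:00, 12:30–12:45, 13:15–14:00, 14:45–15:00, 15:45–16:45.
Vera ∩ Elena ∩ Gita: 09:30–10:15, 10:30–11:00, 13:15–14:00, 15:45–16:45.
Vera ∩ Elena ∩ Gita ∩ Carlos: 09:30–10:15, 10:30–11:00, 13:15–14:00, 15:45–16:45.
Windows ≥ 90 min: (none).

none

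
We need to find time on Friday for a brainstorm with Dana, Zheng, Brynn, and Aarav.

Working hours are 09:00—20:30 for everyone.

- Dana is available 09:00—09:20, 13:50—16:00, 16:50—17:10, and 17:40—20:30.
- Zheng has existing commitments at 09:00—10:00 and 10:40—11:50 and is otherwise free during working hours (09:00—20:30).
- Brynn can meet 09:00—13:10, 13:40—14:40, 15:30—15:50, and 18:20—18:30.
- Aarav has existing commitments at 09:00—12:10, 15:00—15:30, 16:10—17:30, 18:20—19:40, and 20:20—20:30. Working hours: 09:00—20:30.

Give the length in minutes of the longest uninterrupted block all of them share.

50 minutes

Zheng free within 09:00–20:30: 10:00–10:40, 11:50–20:30.
Aarav free within 09:00–20:30: 12:10–15:00, 15:30–16:10, 17:30–18:20, 19:40–20:20.
Dana ∩ Zheng: 13:50–16:00, 16:50–17:10, 17:40–20:30.
Dana ∩ Zheng ∩ Brynn: 13:50–14:40, 15:30–15:50, 18:20–18:30.
Dana ∩ Zheng ∩ Brynn ∩ Aarav: 13:50–14:40, 15:30–15:50.
Common window lengths: 50, 20 min; longest is 50.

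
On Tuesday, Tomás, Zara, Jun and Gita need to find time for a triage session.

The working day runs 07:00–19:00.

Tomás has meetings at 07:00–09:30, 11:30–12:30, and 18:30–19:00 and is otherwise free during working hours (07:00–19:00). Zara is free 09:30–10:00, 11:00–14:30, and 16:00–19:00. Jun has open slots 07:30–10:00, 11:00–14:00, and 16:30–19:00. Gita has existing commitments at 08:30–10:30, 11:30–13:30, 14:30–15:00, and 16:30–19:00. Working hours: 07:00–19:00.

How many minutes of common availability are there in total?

60 minutes

Tomás free within 07:00–19:00: 09:30–11:30, 12:30–18:30.
Gita free within 07:00–19:00: 07:00–08:30, 10:30–11:30, 13:30–14:30, 15:00–16:30.
Tomás ∩ Zara: 09:30–10:00, 11:00–11:30, 12:30–14:30, 16:00–18:30.
Tomás ∩ Zara ∩ Jun: 09:30–10:00, 11:00–11:30, 12:30–14:00, 16:30–18:30.
Tomás ∩ Zara ∩ Jun ∩ Gita: 11:00–11:30, 13:30–14:00.
Total common minutes: 30 + 30 = 60.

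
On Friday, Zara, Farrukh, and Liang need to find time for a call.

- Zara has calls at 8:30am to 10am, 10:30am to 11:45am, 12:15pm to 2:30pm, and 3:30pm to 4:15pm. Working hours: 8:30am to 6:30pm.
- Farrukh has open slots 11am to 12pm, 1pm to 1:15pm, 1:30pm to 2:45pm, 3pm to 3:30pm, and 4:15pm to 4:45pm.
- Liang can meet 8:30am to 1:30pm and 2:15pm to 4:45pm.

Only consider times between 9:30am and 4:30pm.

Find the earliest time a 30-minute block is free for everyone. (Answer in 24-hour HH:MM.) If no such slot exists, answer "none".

15:00

Zara free within 08:30–18:30: 10:00–10:30, 11:45–12:15, 14:30–15:30, 16:15–18:30.
Zara ∩ Farrukh: 11:45–12:00, 14:30–14:45, 15:00–15:30, 16:15–16:45.
Zara ∩ Farrukh ∩ Liang: 11:45–12:00, 14:30–14:45, 15:00–15:30, 16:15–16:45.
Restricted to 09:30–16:30: 11:45–12:00, 14:30–14:45, 15:00–15:30, 16:15–16:30.
Windows ≥ 30 min: 15:00–15:30.
Earliest such window starts at 15:00.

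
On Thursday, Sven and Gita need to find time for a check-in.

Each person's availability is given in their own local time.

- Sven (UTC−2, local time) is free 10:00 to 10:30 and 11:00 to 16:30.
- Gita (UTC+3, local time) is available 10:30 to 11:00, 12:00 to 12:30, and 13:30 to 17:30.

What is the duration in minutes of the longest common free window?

Sven → UTC: 12:00–12:30, 13:00–18:30.
Gita → UTC: 07:30–08:00, 09:00–09:30, 10:30–14:30.
Sven ∩ Gita: 12:00–12:30, 13:00–14:30.
Common window lengths: 30, 90 min; longest is 90.

90 minutes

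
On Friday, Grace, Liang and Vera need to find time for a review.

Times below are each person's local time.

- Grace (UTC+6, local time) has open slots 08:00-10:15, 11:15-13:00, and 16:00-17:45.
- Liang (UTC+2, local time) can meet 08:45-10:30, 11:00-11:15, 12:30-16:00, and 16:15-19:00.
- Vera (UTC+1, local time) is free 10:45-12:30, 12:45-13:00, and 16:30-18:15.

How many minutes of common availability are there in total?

60 minutes

Grace → UTC: 02:00–04:15, 05:15–07:00, 10:00–11:45.
Liang → UTC: 06:45–08:30, 09:00–09:15, 10:30–14:00, 14:15–17:00.
Vera → UTC: 09:45–11:30, 11:45–12:00, 15:30–17:15.
Grace ∩ Liang: 06:45–07:00, 10:30–11:45.
Grace ∩ Liang ∩ Vera: 10:30–11:30.
Total common minutes: 60.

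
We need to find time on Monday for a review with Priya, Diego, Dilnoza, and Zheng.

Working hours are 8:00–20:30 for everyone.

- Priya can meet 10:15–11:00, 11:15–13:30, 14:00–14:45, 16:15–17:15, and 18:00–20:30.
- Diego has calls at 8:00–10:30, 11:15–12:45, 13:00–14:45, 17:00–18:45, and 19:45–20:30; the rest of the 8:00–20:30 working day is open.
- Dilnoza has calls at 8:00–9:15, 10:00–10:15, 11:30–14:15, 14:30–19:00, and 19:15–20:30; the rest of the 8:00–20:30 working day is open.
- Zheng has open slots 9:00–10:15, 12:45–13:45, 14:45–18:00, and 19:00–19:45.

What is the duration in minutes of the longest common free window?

Diego free within 08:00–20:30: 10:30–11:15, 12:45–13:00, 14:45–17:00, 18:45–19:45.
Dilnoza free within 08:00–20:30: 09:15–10:00, 10:15–11:30, 14:15–14:30, 19:00–19:15.
Priya ∩ Diego: 10:30–11:00, 12:45–13:00, 16:15–17:00, 18:45–19:45.
Priya ∩ Diego ∩ Dilnoza: 10:30–11:00, 19:00–19:15.
Priya ∩ Diego ∩ Dilnoza ∩ Zheng: 19:00–19:15.
Single common window of 15 minutes.

15 minutes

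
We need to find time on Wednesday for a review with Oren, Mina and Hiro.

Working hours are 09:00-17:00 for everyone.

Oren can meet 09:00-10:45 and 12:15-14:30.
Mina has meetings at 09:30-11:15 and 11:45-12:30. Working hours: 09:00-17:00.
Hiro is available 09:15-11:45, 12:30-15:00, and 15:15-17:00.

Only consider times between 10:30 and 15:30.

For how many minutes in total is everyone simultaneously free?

Mina free within 09:00–17:00: 09:00–09:30, 11:15–11:45, 12:30–17:00.
Oren ∩ Mina: 09:00–09:30, 12:30–14:30.
Oren ∩ Mina ∩ Hiro: 09:15–09:30, 12:30–14:30.
Restricted to 10:30–15:30: 12:30–14:30.
Total common minutes: 120.

120 minutes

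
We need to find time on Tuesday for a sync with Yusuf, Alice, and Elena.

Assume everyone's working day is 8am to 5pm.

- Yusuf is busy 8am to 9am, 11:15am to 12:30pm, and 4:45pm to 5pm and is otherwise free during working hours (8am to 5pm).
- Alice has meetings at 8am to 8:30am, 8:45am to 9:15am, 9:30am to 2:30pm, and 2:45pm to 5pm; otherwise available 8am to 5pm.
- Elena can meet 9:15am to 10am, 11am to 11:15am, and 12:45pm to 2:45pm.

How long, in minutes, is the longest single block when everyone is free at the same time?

Yusuf free within 08:00–17:00: 09:00–11:15, 12:30–16:45.
Alice free within 08:00–17:00: 08:30–08:45, 09:15–09:30, 14:30–14:45.
Yusuf ∩ Alice: 09:15–09:30, 14:30–14:45.
Yusuf ∩ Alice ∩ Elena: 09:15–09:30, 14:30–14:45.
Common window lengths: 15, 15 min; longest is 15.

15 minutes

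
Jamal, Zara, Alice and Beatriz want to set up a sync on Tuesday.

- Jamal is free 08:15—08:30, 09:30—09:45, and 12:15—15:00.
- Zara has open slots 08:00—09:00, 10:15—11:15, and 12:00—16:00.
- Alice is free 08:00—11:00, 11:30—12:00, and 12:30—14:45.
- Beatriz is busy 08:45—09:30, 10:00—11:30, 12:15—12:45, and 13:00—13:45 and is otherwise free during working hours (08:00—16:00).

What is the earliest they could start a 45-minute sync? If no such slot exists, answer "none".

Beatriz free within 08:00–16:00: 08:00–08:45, 09:30–10:00, 11:30–12:15, 12:45–13:00, 13:45–16:00.
Jamal ∩ Zara: 08:15–08:30, 12:15–15:00.
Jamal ∩ Zara ∩ Alice: 08:15–08:30, 12:30–14:45.
Jamal ∩ Zara ∩ Alice ∩ Beatriz: 08:15–08:30, 12:45–13:00, 13:45–14:45.
Windows ≥ 45 min: 13:45–14:45.
Earliest such window starts at 13:45.

13:45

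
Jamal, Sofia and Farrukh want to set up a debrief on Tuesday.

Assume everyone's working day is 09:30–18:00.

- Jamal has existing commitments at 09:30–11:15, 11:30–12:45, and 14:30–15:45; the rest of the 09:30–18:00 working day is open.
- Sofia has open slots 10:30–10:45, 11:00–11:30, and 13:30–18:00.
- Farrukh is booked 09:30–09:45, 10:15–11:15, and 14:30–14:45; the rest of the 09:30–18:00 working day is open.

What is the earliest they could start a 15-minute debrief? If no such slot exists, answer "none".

Jamal free within 09:30–18:00: 11:15–11:30, 12:45–14:30, 15:45–18:00.
Farrukh free within 09:30–18:00: 09:45–10:15, 11:15–14:30, 14:45–18:00.
Jamal ∩ Sofia: 11:15–11:30, 13:30–14:30, 15:45–18:00.
Jamal ∩ Sofia ∩ Farrukh: 11:15–11:30, 13:30–14:30, 15:45–18:00.
Windows ≥ 15 min: 11:15–11:30, 13:30–14:30, 15:45–18:00.
Earliest such window starts at 11:15.

11:15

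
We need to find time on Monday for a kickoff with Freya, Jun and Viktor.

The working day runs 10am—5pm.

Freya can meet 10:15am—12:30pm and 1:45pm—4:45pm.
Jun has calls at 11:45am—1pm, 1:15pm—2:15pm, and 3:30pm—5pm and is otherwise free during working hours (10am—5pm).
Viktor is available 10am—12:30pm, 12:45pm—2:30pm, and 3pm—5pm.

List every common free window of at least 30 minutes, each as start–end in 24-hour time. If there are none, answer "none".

Jun free within 10:00–17:00: 10:00–11:45, 13:00–13:15, 14:15–15:30.
Freya ∩ Jun: 10:15–11:45, 14:15–15:30.
Freya ∩ Jun ∩ Viktor: 10:15–11:45, 14:15–14:30, 15:00–15:30.
Windows ≥ 30 min: 10:15–11:45, 15:00–15:30.

10:15–11:45, 15:00–15:30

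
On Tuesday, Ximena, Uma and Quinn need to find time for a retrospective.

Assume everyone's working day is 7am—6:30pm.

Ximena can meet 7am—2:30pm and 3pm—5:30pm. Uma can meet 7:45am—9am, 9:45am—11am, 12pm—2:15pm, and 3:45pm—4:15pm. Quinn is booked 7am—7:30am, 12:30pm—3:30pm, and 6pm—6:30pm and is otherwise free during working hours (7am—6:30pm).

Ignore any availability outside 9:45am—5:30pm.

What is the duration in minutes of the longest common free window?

75 minutes

Quinn free within 07:00–18:30: 07:30–12:30, 15:30–18:00.
Ximena ∩ Uma: 07:45–09:00, 09:45–11:00, 12:00–14:15, 15:45–16:15.
Ximena ∩ Uma ∩ Quinn: 07:45–09:00, 09:45–11:00, 12:00–12:30, 15:45–16:15.
Restricted to 09:45–17:30: 09:45–11:00, 12:00–12:30, 15:45–16:15.
Common window lengths: 75, 30, 30 min; longest is 75.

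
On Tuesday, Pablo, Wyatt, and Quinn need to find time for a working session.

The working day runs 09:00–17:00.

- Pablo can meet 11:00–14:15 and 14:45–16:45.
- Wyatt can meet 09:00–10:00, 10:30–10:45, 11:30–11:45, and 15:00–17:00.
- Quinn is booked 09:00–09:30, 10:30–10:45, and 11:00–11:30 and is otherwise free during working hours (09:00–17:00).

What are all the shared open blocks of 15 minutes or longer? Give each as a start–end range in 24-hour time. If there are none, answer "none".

11:30–11:45, 15:00–16:45

Quinn free within 09:00–17:00: 09:30–10:30, 10:45–11:00, 11:30–17:00.
Pablo ∩ Wyatt: 11:30–11:45, 15:00–16:45.
Pablo ∩ Wyatt ∩ Quinn: 11:30–11:45, 15:00–16:45.
Windows ≥ 15 min: 11:30–11:45, 15:00–16:45.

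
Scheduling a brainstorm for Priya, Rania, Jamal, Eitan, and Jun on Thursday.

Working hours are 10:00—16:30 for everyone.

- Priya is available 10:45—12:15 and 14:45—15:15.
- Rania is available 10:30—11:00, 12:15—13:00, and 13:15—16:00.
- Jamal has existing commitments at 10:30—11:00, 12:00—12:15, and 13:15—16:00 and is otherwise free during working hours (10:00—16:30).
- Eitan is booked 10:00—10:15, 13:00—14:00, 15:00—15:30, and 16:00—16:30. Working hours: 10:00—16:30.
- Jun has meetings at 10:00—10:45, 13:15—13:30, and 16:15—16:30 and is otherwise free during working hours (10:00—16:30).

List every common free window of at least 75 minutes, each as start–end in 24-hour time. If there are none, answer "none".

none

Jamal free within 10:00–16:30: 10:00–10:30, 11:00–12:00, 12:15–13:15, 16:00–16:30.
Eitan free within 10:00–16:30: 10:15–13:00, 14:00–15:00, 15:30–16:00.
Jun free within 10:00–16:30: 10:45–13:15, 13:30–16:15.
Priya ∩ Rania: 10:45–11:00, 14:45–15:15.
Priya ∩ Rania ∩ Jamal: (none).
Priya ∩ Rania ∩ Jamal ∩ Eitan: (none).
Priya ∩ Rania ∩ Jamal ∩ Eitan ∩ Jun: (none).
Windows ≥ 75 min: (none).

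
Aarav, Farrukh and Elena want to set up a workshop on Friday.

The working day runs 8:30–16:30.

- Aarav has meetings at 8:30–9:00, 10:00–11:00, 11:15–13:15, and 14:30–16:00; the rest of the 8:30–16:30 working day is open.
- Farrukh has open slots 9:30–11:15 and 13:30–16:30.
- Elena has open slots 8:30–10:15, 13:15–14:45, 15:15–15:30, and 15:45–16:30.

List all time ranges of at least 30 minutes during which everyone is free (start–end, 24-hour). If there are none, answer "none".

09:30–10:00, 13:30–14:30, 16:00–16:30

Aarav free within 08:30–16:30: 09:00–10:00, 11:00–11:15, 13:15–14:30, 16:00–16:30.
Aarav ∩ Farrukh: 09:30–10:00, 11:00–11:15, 13:30–14:30, 16:00–16:30.
Aarav ∩ Farrukh ∩ Elena: 09:30–10:00, 13:30–14:30, 16:00–16:30.
Windows ≥ 30 min: 09:30–10:00, 13:30–14:30, 16:00–16:30.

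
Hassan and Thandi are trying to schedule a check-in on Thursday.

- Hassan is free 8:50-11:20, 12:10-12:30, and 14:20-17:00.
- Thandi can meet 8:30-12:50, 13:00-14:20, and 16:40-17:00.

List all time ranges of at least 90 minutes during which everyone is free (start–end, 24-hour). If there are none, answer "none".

Hassan ∩ Thandi: 08:50–11:20, 12:10–12:30, 16:40–17:00.
Windows ≥ 90 min: 08:50–11:20.

08:50–11:20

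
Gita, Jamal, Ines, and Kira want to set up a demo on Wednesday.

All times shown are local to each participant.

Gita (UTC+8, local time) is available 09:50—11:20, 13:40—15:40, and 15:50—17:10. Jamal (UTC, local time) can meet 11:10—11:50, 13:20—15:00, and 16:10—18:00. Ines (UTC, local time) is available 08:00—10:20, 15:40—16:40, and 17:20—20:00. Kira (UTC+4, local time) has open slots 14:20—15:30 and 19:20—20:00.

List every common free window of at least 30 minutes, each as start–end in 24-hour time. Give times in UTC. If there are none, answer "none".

none

Gita → UTC: 01:50–03:20, 05:40–07:40, 07:50–09:10.
Jamal → UTC: 11:10–11:50, 13:20–15:00, 16:10–18:00.
Ines → UTC: 08:00–10:20, 15:40–16:40, 17:20–20:00.
Kira → UTC: 10:20–11:30, 15:20–16:00.
Gita ∩ Jamal: (none).
Gita ∩ Jamal ∩ Ines: (none).
Gita ∩ Jamal ∩ Ines ∩ Kira: (none).
Windows ≥ 30 min: (none).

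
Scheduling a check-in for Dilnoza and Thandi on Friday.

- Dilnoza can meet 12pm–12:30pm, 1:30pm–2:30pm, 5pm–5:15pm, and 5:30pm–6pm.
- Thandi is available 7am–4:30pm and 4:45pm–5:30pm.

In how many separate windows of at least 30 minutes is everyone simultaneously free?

2

Dilnoza ∩ Thandi: 12:00–12:30, 13:30–14:30, 17:00–17:15.
Windows ≥ 30 min: 12:00–12:30, 13:30–14:30.
That's 2 windows.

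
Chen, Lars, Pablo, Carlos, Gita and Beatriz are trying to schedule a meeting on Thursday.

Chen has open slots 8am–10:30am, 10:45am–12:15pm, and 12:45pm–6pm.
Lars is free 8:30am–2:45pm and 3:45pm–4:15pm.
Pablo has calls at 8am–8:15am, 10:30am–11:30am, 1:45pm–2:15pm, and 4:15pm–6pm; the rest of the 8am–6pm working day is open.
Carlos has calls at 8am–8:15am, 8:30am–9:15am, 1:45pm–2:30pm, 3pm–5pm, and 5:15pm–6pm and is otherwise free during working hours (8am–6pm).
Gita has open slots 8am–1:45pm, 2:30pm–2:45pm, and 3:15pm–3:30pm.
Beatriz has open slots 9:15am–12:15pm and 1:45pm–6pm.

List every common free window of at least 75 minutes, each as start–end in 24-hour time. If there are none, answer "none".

09:15–10:30

Pablo free within 08:00–18:00: 08:15–10:30, 11:30–13:45, 14:15–16:15.
Carlos free within 08:00–18:00: 08:15–08:30, 09:15–13:45, 14:30–15:00, 17:00–17:15.
Chen ∩ Lars: 08:30–10:30, 10:45–12:15, 12:45–14:45, 15:45–16:15.
Chen ∩ Lars ∩ Pablo: 08:30–10:30, 11:30–12:15, 12:45–13:45, 14:15–14:45, 15:45–16:15.
Chen ∩ Lars ∩ Pablo ∩ Carlos: 09:15–10:30, 11:30–12:15, 12:45–13:45, 14:30–14:45.
Chen ∩ Lars ∩ Pablo ∩ Carlos ∩ Gita: 09:15–10:30, 11:30–12:15, 12:45–13:45, 14:30–14:45.
Chen ∩ Lars ∩ Pablo ∩ Carlos ∩ Gita ∩ Beatriz: 09:15–10:30, 11:30–12:15, 14:30–14:45.
Windows ≥ 75 min: 09:15–10:30.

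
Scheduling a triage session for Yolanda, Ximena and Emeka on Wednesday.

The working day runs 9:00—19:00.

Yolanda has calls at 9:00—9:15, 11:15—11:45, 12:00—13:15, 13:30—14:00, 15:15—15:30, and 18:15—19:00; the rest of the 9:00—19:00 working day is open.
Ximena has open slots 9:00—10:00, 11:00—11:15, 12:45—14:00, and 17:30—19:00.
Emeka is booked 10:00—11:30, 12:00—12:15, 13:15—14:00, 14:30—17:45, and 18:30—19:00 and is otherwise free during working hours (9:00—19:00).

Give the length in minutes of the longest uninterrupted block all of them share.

45 minutes

Yolanda free within 09:00–19:00: 09:15–11:15, 11:45–12:00, 13:15–13:30, 14:00–15:15, 15:30–18:15.
Emeka free within 09:00–19:00: 09:00–10:00, 11:30–12:00, 12:15–13:15, 14:00–14:30, 17:45–18:30.
Yolanda ∩ Ximena: 09:15–10:00, 11:00–11:15, 13:15–13:30, 17:30–18:15.
Yolanda ∩ Ximena ∩ Emeka: 09:15–10:00, 17:45–18:15.
Common window lengths: 45, 30 min; longest is 45.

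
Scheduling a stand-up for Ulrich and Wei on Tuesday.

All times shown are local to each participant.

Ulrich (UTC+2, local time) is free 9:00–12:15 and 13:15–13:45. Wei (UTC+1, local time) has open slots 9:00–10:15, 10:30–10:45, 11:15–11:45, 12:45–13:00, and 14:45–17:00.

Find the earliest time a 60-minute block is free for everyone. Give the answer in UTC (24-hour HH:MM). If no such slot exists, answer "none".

08:00

Ulrich → UTC: 07:00–10:15, 11:15–11:45.
Wei → UTC: 08:00–09:15, 09:30–09:45, 10:15–10:45, 11:45–12:00, 13:45–16:00.
Ulrich ∩ Wei: 08:00–09:15, 09:30–09:45.
Windows ≥ 60 min: 08:00–09:15.
Earliest such window starts at 08:00.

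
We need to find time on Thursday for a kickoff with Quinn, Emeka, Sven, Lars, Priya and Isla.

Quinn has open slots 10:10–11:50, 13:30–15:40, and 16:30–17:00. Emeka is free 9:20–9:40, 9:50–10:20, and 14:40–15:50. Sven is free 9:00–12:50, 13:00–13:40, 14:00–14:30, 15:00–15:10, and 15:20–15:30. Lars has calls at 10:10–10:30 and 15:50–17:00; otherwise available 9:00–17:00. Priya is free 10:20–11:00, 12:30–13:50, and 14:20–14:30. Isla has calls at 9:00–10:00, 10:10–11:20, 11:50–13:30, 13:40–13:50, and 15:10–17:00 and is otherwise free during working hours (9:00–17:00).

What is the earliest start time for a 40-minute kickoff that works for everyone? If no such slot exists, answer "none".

Lars free within 09:00–17:00: 09:00–10:10, 10:30–15:50.
Isla free within 09:00–17:00: 10:00–10:10, 11:20–11:50, 13:30–13:40, 13:50–15:10.
Quinn ∩ Emeka: 10:10–10:20, 14:40–15:40.
Quinn ∩ Emeka ∩ Sven: 10:10–10:20, 15:00–15:10, 15:20–15:30.
Quinn ∩ Emeka ∩ Sven ∩ Lars: 15:00–15:10, 15:20–15:30.
Quinn ∩ Emeka ∩ Sven ∩ Lars ∩ Priya: (none).
Quinn ∩ Emeka ∩ Sven ∩ Lars ∩ Priya ∩ Isla: (none).
Windows ≥ 40 min: (none).

none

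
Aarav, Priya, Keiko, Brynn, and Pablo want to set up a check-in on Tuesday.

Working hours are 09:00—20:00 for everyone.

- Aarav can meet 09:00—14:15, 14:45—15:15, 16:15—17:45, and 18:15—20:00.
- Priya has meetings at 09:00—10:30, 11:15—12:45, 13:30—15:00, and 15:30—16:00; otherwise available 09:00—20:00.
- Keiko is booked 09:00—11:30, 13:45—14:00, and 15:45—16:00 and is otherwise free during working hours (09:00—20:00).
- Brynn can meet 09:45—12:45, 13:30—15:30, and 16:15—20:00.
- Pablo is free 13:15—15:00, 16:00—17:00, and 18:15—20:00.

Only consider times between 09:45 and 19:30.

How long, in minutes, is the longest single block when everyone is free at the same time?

Priya free within 09:00–20:00: 10:30–11:15, 12:45–13:30, 15:00–15:30, 16:00–20:00.
Keiko free within 09:00–20:00: 11:30–13:45, 14:00–15:45, 16:00–20:00.
Aarav ∩ Priya: 10:30–11:15, 12:45–13:30, 15:00–15:15, 16:15–17:45, 18:15–20:00.
Aarav ∩ Priya ∩ Keiko: 12:45–13:30, 15:00–15:15, 16:15–17:45, 18:15–20:00.
Aarav ∩ Priya ∩ Keiko ∩ Brynn: 15:00–15:15, 16:15–17:45, 18:15–20:00.
Aarav ∩ Priya ∩ Keiko ∩ Brynn ∩ Pablo: 16:15–17:00, 18:15–20:00.
Restricted to 09:45–19:30: 16:15–17:00, 18:15–19:30.
Common window lengths: 45, 75 min; longest is 75.

75 minutes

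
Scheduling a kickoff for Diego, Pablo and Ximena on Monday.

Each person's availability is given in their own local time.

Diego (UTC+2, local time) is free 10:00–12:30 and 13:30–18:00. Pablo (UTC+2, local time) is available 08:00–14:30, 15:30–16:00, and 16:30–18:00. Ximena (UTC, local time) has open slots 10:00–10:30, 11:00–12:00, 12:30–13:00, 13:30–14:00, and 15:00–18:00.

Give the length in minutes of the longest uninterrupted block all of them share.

Diego → UTC: 08:00–10:30, 11:30–16:00.
Pablo → UTC: 06:00–12:30, 13:30–14:00, 14:30–16:00.
Ximena → UTC: 10:00–10:30, 11:00–12:00, 12:30–13:00, 13:30–14:00, 15:00–18:00.
Diego ∩ Pablo: 08:00–10:30, 11:30–12:30, 13:30–14:00, 14:30–16:00.
Diego ∩ Pablo ∩ Ximena: 10:00–10:30, 11:30–12:00, 13:30–14:00, 15:00–16:00.
Common window lengths: 30, 30, 30, 60 min; longest is 60.

60 minutes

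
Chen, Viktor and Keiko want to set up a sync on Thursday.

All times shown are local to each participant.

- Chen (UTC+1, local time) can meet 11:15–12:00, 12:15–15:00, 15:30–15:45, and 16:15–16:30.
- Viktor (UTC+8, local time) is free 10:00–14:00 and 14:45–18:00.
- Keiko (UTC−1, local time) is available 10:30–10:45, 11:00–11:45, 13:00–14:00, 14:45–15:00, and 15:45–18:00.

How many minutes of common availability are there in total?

Chen → UTC: 10:15–11:00, 11:15–14:00, 14:30–14:45, 15:15–15:30.
Viktor → UTC: 02:00–06:00, 06:45–10:00.
Keiko → UTC: 11:30–11:45, 12:00–12:45, 14:00–15:00, 15:45–16:00, 16:45–19:00.
Chen ∩ Viktor: (none).
Chen ∩ Viktor ∩ Keiko: (none).
Total common minutes: 0.

0 minutes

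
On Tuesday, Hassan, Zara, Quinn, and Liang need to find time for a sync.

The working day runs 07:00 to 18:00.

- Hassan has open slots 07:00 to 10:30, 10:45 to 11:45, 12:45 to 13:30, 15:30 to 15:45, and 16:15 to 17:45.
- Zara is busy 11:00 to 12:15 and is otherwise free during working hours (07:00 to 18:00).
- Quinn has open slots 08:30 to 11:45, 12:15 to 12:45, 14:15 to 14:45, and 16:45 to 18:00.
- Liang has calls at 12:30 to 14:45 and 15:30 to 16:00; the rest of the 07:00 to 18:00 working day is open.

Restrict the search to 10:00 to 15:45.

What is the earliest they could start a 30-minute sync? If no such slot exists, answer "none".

10:00

Zara free within 07:00–18:00: 07:00–11:00, 12:15–18:00.
Liang free within 07:00–18:00: 07:00–12:30, 14:45–15:30, 16:00–18:00.
Hassan ∩ Zara: 07:00–10:30, 10:45–11:00, 12:45–13:30, 15:30–15:45, 16:15–17:45.
Hassan ∩ Zara ∩ Quinn: 08:30–10:30, 10:45–11:00, 16:45–17:45.
Hassan ∩ Zara ∩ Quinn ∩ Liang: 08:30–10:30, 10:45–11:00, 16:45–17:45.
Restricted to 10:00–15:45: 10:00–10:30, 10:45–11:00.
Windows ≥ 30 min: 10:00–10:30.
Earliest such window starts at 10:00.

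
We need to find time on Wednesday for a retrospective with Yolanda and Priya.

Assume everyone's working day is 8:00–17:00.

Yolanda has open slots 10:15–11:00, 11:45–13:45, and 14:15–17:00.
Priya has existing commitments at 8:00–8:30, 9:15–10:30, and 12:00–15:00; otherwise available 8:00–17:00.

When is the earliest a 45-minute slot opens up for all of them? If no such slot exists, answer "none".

Priya free within 08:00–17:00: 08:30–09:15, 10:30–12:00, 15:00–17:00.
Yolanda ∩ Priya: 10:30–11:00, 11:45–12:00, 15:00–17:00.
Windows ≥ 45 min: 15:00–17:00.
Earliest such window starts at 15:00.

15:00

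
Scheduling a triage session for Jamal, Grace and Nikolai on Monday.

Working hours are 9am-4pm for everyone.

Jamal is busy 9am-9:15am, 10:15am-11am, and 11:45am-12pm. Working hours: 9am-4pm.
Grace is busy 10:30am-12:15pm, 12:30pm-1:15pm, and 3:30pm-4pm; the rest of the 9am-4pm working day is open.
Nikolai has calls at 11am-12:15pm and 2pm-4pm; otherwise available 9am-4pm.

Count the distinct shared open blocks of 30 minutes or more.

Jamal free within 09:00–16:00: 09:15–10:15, 11:00–11:45, 12:00–16:00.
Grace free within 09:00–16:00: 09:00–10:30, 12:15–12:30, 13:15–15:30.
Nikolai free within 09:00–16:00: 09:00–11:00, 12:15–14:00.
Jamal ∩ Grace: 09:15–10:15, 12:15–12:30, 13:15–15:30.
Jamal ∩ Grace ∩ Nikolai: 09:15–10:15, 12:15–12:30, 13:15–14:00.
Windows ≥ 30 min: 09:15–10:15, 13:15–14:00.
That's 2 windows.

2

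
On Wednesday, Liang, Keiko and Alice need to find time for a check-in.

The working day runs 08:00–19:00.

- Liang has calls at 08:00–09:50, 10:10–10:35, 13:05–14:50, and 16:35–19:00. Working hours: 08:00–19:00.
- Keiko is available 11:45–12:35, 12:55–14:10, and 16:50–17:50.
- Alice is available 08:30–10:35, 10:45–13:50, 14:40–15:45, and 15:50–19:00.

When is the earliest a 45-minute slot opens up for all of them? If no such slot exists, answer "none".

11:45

Liang free within 08:00–19:00: 09:50–10:10, 10:35–13:05, 14:50–16:35.
Liang ∩ Keiko: 11:45–12:35, 12:55–13:05.
Liang ∩ Keiko ∩ Alice: 11:45–12:35, 12:55–13:05.
Windows ≥ 45 min: 11:45–12:35.
Earliest such window starts at 11:45.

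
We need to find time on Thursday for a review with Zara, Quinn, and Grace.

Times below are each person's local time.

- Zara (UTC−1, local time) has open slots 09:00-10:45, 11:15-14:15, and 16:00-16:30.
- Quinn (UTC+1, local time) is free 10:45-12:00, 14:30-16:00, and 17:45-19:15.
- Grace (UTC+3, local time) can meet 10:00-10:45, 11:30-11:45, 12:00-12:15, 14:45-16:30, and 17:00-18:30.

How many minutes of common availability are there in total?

60 minutes

Zara → UTC: 10:00–11:45, 12:15–15:15, 17:00–17:30.
Quinn → UTC: 09:45–11:00, 13:30–15:00, 16:45–18:15.
Grace → UTC: 07:00–07:45, 08:30–08:45, 09:00–09:15, 11:45–13:30, 14:00–15:30.
Zara ∩ Quinn: 10:00–11:00, 13:30–15:00, 17:00–17:30.
Zara ∩ Quinn ∩ Grace: 14:00–15:00.
Total common minutes: 60.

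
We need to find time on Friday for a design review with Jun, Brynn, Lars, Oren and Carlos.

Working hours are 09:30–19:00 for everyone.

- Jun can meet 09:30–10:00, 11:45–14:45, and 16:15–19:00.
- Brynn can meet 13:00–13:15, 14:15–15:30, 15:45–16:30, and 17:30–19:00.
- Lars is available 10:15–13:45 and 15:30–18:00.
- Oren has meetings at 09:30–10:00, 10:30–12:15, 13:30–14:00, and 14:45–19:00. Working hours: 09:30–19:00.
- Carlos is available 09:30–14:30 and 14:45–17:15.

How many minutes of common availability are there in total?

Oren free within 09:30–19:00: 10:00–10:30, 12:15–13:30, 14:00–14:45.
Jun ∩ Brynn: 13:00–13:15, 14:15–14:45, 16:15–16:30, 17:30–19:00.
Jun ∩ Brynn ∩ Lars: 13:00–13:15, 16:15–16:30, 17:30–18:00.
Jun ∩ Brynn ∩ Lars ∩ Oren: 13:00–13:15.
Jun ∩ Brynn ∩ Lars ∩ Oren ∩ Carlos: 13:00–13:15.
Total common minutes: 15.

15 minutes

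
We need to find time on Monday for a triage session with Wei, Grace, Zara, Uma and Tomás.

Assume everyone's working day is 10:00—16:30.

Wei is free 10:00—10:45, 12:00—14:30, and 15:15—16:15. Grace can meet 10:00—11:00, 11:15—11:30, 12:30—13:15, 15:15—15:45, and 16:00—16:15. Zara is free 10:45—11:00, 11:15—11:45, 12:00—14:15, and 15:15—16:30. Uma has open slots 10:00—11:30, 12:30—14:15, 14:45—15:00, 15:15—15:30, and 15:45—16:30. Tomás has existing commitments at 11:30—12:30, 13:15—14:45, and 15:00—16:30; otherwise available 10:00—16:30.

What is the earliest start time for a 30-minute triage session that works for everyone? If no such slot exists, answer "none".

Tomás free within 10:00–16:30: 10:00–11:30, 12:30–13:15, 14:45–15:00.
Wei ∩ Grace: 10:00–10:45, 12:30–13:15, 15:15–15:45, 16:00–16:15.
Wei ∩ Grace ∩ Zara: 12:30–13:15, 15:15–15:45, 16:00–16:15.
Wei ∩ Grace ∩ Zara ∩ Uma: 12:30–13:15, 15:15–15:30, 16:00–16:15.
Wei ∩ Grace ∩ Zara ∩ Uma ∩ Tomás: 12:30–13:15.
Windows ≥ 30 min: 12:30–13:15.
Earliest such window starts at 12:30.

12:30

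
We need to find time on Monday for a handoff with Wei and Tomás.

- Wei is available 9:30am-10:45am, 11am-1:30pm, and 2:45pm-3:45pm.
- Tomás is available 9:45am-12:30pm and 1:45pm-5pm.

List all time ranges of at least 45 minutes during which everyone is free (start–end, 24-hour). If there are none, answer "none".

Wei ∩ Tomás: 09:45–10:45, 11:00–12:30, 14:45–15:45.
Windows ≥ 45 min: 09:45–10:45, 11:00–12:30, 14:45–15:45.

09:45–10:45, 11:00–12:30, 14:45–15:45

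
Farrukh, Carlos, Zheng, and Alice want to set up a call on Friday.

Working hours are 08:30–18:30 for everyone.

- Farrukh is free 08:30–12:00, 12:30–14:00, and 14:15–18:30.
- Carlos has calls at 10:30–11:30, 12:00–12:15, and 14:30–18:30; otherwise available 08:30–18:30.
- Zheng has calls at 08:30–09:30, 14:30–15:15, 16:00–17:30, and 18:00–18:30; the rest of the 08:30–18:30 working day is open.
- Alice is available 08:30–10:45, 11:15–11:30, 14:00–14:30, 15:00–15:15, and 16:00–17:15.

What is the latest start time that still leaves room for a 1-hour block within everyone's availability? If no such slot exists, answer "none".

09:30

Carlos free within 08:30–18:30: 08:30–10:30, 11:30–12:00, 12:15–14:30.
Zheng free within 08:30–18:30: 09:30–14:30, 15:15–16:00, 17:30–18:00.
Farrukh ∩ Carlos: 08:30–10:30, 11:30–12:00, 12:30–14:00, 14:15–14:30.
Farrukh ∩ Carlos ∩ Zheng: 09:30–10:30, 11:30–12:00, 12:30–14:00, 14:15–14:30.
Farrukh ∩ Carlos ∩ Zheng ∩ Alice: 09:30–10:30, 14:15–14:30.
Windows ≥ 60 min: 09:30–10:30.
Latest start in the last window 09:30–10:30 is 10:30 − 60 min = 09:30.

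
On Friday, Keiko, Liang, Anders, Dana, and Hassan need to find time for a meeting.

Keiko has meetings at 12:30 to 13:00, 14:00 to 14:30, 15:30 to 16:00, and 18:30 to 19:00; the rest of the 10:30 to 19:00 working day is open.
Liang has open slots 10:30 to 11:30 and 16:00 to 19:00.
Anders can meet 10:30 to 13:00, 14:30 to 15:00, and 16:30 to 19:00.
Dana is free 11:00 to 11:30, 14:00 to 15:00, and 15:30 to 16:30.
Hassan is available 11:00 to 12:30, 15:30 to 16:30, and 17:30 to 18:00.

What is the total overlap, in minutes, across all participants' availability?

30 minutes

Keiko free within 10:30–19:00: 10:30–12:30, 13:00–14:00, 14:30–15:30, 16:00–18:30.
Keiko ∩ Liang: 10:30–11:30, 16:00–18:30.
Keiko ∩ Liang ∩ Anders: 10:30–11:30, 16:30–18:30.
Keiko ∩ Liang ∩ Anders ∩ Dana: 11:00–11:30.
Keiko ∩ Liang ∩ Anders ∩ Dana ∩ Hassan: 11:00–11:30.
Total common minutes: 30.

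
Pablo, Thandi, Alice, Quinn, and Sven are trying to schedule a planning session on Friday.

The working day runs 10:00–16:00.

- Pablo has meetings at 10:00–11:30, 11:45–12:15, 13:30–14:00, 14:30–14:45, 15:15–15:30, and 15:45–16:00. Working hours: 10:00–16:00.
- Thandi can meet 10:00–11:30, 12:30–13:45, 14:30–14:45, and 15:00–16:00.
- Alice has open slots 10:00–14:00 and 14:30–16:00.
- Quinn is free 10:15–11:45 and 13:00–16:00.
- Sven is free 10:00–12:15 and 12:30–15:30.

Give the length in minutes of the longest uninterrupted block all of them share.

30 minutes

Pablo free within 10:00–16:00: 11:30–11:45, 12:15–13:30, 14:00–14:30, 14:45–15:15, 15:30–15:45.
Pablo ∩ Thandi: 12:30–13:30, 15:00–15:15, 15:30–15:45.
Pablo ∩ Thandi ∩ Alice: 12:30–13:30, 15:00–15:15, 15:30–15:45.
Pablo ∩ Thandi ∩ Alice ∩ Quinn: 13:00–13:30, 15:00–15:15, 15:30–15:45.
Pablo ∩ Thandi ∩ Alice ∩ Quinn ∩ Sven: 13:00–13:30, 15:00–15:15.
Common window lengths: 30, 15 min; longest is 30.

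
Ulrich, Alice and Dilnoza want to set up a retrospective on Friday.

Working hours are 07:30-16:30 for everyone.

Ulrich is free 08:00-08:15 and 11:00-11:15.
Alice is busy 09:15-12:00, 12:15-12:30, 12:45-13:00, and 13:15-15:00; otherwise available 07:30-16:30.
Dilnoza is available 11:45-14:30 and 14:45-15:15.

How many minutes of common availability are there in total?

0 minutes

Alice free within 07:30–16:30: 07:30–09:15, 12:00–12:15, 12:30–12:45, 13:00–13:15, 15:00–16:30.
Ulrich ∩ Alice: 08:00–08:15.
Ulrich ∩ Alice ∩ Dilnoza: (none).
Total common minutes: 0.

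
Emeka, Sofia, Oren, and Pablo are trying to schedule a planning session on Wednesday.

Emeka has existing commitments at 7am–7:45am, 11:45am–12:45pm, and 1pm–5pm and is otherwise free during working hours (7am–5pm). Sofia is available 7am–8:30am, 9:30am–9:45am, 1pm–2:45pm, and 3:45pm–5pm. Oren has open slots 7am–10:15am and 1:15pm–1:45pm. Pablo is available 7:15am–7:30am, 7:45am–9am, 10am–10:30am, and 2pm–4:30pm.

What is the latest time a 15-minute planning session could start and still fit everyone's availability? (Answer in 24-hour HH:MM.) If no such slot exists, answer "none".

Emeka free within 07:00–17:00: 07:45–11:45, 12:45–13:00.
Emeka ∩ Sofia: 07:45–08:30, 09:30–09:45.
Emeka ∩ Sofia ∩ Oren: 07:45–08:30, 09:30–09:45.
Emeka ∩ Sofia ∩ Oren ∩ Pablo: 07:45–08:30.
Windows ≥ 15 min: 07:45–08:30.
Latest start in the last window 07:45–08:30 is 08:30 − 15 min = 08:15.

08:15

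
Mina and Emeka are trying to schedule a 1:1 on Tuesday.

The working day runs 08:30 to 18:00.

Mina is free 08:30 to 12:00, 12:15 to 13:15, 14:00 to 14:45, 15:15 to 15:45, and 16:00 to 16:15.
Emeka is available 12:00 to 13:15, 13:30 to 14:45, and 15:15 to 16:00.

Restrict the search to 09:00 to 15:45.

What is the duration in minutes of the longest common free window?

60 minutes

Mina ∩ Emeka: 12:15–13:15, 14:00–14:45, 15:15–15:45.
Restricted to 09:00–15:45: 12:15–13:15, 14:00–14:45, 15:15–15:45.
Common window lengths: 60, 45, 30 min; longest is 60.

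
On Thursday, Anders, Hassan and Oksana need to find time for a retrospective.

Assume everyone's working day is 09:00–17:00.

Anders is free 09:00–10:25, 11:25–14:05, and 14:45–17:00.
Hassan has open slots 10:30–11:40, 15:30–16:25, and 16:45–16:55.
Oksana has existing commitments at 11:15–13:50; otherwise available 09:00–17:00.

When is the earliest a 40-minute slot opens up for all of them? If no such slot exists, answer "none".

Oksana free within 09:00–17:00: 09:00–11:15, 13:50–17:00.
Anders ∩ Hassan: 11:25–11:40, 15:30–16:25, 16:45–16:55.
Anders ∩ Hassan ∩ Oksana: 15:30–16:25, 16:45–16:55.
Windows ≥ 40 min: 15:30–16:25.
Earliest such window starts at 15:30.

15:30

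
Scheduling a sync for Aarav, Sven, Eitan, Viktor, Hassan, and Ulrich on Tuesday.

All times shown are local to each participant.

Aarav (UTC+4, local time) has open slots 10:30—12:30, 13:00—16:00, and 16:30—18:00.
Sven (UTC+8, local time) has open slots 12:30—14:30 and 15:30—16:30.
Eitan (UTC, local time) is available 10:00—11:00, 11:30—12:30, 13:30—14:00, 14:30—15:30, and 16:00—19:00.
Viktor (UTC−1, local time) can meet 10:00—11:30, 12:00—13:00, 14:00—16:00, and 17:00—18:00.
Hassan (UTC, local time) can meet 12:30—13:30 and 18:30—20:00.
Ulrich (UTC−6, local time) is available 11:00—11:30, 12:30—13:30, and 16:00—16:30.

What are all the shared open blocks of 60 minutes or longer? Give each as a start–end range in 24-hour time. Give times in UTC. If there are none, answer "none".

Aarav → UTC: 06:30–08:30, 09:00–12:00, 12:30–14:00.
Sven → UTC: 04:30–06:30, 07:30–08:30.
Eitan → UTC: 10:00–11:00, 11:30–12:30, 13:30–14:00, 14:30–15:30, 16:00–19:00.
Viktor → UTC: 11:00–12:30, 13:00–14:00, 15:00–17:00, 18:00–19:00.
Hassan → UTC: 12:30–13:30, 18:30–20:00.
Ulrich → UTC: 17:00–17:30, 18:30–19:30, 22:00–22:30.
Aarav ∩ Sven: 07:30–08:30.
Aarav ∩ Sven ∩ Eitan: (none).
Aarav ∩ Sven ∩ Eitan ∩ Viktor: (none).
Aarav ∩ Sven ∩ Eitan ∩ Viktor ∩ Hassan: (none).
Aarav ∩ Sven ∩ Eitan ∩ Viktor ∩ Hassan ∩ Ulrich: (none).
Windows ≥ 60 min: (none).

none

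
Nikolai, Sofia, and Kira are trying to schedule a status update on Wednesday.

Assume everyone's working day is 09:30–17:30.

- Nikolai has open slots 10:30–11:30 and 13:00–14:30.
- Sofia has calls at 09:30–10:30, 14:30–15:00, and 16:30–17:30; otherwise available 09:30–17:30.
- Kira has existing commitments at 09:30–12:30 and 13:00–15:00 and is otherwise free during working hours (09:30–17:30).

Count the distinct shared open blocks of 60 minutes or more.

Sofia free within 09:30–17:30: 10:30–14:30, 15:00–16:30.
Kira free within 09:30–17:30: 12:30–13:00, 15:00–17:30.
Nikolai ∩ Sofia: 10:30–11:30, 13:00–14:30.
Nikolai ∩ Sofia ∩ Kira: (none).
Windows ≥ 60 min: (none).
That's 0 windows.

0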